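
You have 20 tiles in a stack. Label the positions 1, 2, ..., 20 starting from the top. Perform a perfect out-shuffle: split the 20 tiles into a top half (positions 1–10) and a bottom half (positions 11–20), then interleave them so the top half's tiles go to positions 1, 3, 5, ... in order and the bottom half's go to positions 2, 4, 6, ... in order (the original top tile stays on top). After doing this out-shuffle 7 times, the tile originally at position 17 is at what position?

Track the tile's position through each out-shuffle:
17 → 14 → 8 → 15 → 10 → 19 → 18 → 16

16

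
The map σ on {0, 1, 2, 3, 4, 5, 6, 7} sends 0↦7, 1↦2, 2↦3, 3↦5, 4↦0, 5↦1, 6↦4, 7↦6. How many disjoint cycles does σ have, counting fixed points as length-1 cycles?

Cycle decomposition: (0 7 6 4) (1 2 3 5).
2 cycles.

2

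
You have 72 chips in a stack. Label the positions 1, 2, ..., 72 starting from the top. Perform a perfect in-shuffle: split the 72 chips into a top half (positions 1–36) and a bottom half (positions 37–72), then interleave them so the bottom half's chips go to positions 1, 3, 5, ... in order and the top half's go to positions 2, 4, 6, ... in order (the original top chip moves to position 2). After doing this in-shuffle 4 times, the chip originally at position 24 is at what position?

19

Track the chip's position through each in-shuffle:
24 → 48 → 23 → 46 → 19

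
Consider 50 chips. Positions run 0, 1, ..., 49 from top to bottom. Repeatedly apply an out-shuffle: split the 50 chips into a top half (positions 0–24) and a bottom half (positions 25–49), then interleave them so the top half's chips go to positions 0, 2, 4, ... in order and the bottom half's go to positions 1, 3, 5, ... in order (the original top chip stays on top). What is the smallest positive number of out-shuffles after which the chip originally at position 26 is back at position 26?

21

Follow position 26 under repeated out-shuffles:
26 → 3 → 6 → 12 → 24 → 48 → 47 → 45 → ... → 26 (length 21)
It first returns after 21 out-shuffles.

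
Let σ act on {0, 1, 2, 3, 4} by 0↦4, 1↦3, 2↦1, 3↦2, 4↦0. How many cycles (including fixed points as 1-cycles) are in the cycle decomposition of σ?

2

Cycle decomposition: (0 4) (1 3 2).
2 cycles.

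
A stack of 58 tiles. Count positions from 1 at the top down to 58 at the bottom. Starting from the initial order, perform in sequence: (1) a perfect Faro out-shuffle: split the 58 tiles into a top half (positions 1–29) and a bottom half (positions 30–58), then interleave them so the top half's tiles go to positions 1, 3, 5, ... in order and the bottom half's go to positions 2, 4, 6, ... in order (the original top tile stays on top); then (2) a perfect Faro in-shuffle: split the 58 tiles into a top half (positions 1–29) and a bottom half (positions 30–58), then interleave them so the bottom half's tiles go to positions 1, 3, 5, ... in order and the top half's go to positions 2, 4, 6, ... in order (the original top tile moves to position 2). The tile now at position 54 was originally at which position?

14

Undo the operations in reverse order, starting from position 54:
  undo op 2 (in-shuffle, from top half): 54 ← 27
  undo op 1 (out-shuffle, from top half): 27 ← 14
So the tile at position 54 came from original position 14.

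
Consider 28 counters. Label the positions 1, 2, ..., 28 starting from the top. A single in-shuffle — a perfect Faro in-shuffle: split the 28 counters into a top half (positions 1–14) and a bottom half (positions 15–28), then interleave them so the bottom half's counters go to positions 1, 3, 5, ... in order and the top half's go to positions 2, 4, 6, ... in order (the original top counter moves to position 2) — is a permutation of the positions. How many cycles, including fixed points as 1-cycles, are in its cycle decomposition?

Trace each unvisited position around until it returns:
(1 2 4 8 16 3 ... len 28)
1 cycle in total.

1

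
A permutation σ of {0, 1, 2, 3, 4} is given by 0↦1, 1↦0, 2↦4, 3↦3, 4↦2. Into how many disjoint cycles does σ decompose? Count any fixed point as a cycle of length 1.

Cycle decomposition: (0 1) (2 4) (3).
3 cycles.

3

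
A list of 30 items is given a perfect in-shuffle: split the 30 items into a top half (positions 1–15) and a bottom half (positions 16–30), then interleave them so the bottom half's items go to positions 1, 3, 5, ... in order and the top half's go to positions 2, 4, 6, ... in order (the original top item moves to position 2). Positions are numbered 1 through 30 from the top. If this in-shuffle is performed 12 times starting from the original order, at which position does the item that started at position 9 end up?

5

Track the item's position through each in-shuffle:
9 → 18 → 5 → 10 → 20 → 9 → 18 → 5 → 10 → 20 → 9 → 18 → 5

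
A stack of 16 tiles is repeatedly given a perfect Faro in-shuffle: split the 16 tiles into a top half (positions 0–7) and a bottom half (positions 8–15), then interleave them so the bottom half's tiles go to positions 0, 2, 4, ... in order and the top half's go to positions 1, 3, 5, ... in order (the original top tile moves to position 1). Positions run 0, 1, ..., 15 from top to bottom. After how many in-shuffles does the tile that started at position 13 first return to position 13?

Follow position 13 under repeated in-shuffles:
13 → 10 → 4 → 9 → 2 → 5 → 11 → 6 → 13
It first returns after 8 in-shuffles.

8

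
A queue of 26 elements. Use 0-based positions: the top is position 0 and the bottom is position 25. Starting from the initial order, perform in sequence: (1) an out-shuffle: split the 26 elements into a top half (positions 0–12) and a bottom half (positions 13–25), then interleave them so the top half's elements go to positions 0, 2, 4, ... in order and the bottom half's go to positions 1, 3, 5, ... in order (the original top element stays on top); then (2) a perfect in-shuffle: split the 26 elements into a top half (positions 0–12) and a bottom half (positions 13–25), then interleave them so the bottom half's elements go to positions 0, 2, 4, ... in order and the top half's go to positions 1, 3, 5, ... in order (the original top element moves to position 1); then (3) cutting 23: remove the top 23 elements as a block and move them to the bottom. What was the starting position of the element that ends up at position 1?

25

Undo the operations in reverse order, starting from position 1:
  undo op 3 (cut 23): 1 ← 24
  undo op 2 (in-shuffle, from bottom half): 24 ← 25
  undo op 1 (out-shuffle, from bottom half): 25 ← 25
So the element at position 1 came from original position 25.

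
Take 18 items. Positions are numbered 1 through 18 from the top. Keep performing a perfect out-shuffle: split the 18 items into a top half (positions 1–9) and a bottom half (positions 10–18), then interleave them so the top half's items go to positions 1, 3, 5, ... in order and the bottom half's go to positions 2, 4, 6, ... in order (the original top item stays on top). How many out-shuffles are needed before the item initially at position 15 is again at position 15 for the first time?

8

Follow position 15 under repeated out-shuffles:
15 → 12 → 6 → 11 → 4 → 7 → 13 → 8 → 15
It first returns after 8 out-shuffles.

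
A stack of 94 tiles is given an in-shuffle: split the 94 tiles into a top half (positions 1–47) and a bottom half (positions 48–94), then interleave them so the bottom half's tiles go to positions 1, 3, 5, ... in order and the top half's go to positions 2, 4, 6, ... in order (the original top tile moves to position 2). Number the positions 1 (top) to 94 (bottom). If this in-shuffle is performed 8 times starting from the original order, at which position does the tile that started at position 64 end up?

44

Track the tile's position through each in-shuffle:
64 → 33 → 66 → 37 → 74 → 53 → 11 → 22 → 44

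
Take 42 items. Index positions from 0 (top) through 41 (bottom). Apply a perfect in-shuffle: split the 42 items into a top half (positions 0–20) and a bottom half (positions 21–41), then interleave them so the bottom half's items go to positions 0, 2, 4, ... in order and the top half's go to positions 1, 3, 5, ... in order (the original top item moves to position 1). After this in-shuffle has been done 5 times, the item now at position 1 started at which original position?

34

Work backwards from position 1, undoing one in-shuffle at a time:
1 ← 0 ← 21 ← 10 ← 26 ← 34
So the item now at position 1 started at position 34.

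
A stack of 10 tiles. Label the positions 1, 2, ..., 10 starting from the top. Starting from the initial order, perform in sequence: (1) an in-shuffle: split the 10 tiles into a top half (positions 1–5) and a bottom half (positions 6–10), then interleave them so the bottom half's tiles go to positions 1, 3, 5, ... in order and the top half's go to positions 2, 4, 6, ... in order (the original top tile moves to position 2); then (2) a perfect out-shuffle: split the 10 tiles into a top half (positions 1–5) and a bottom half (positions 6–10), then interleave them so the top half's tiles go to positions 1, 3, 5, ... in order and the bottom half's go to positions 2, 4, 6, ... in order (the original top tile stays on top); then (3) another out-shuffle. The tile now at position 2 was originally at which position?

4

Undo the operations in reverse order, starting from position 2:
  undo op 3 (out-shuffle, from bottom half): 2 ← 6
  undo op 2 (out-shuffle, from bottom half): 6 ← 8
  undo op 1 (in-shuffle, from top half): 8 ← 4
So the tile at position 2 came from original position 4.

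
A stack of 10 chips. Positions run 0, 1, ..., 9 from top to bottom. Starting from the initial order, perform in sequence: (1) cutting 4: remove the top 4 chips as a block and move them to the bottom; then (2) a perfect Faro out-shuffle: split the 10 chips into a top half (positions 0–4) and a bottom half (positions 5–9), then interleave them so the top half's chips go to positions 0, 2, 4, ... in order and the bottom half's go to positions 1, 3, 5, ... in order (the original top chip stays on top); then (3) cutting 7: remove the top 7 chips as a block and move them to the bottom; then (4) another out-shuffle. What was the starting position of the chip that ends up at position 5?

6

Undo the operations in reverse order, starting from position 5:
  undo op 4 (out-shuffle, from bottom half): 5 ← 7
  undo op 3 (cut 7): 7 ← 4
  undo op 2 (out-shuffle, from top half): 4 ← 2
  undo op 1 (cut 4): 2 ← 6
So the chip at position 5 came from original position 6.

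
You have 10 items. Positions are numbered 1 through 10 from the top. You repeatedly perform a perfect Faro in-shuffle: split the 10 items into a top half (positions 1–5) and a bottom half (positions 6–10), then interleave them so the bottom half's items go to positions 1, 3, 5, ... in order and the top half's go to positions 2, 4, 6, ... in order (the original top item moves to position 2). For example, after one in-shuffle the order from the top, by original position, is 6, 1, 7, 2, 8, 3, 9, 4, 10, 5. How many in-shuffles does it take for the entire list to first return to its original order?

The in-shuffle permutes the 10 positions with cycle lengths [10].
Every item is home exactly when every cycle has completed a whole number of laps, i.e. after lcm(10) = 10 in-shuffles.

10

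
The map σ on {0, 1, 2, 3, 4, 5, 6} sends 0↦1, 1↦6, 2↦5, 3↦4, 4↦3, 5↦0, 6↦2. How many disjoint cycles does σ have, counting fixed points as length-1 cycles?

Cycle decomposition: (0 1 6 2 5) (3 4).
2 cycles.

2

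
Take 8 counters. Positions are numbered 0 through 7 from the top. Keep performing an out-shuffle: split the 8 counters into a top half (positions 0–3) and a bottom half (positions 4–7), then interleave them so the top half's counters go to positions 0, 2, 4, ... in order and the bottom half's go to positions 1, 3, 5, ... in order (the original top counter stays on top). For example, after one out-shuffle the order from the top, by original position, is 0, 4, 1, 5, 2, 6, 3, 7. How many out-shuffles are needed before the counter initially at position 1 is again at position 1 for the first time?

3

Follow position 1 under repeated out-shuffles:
1 → 2 → 4 → 1
It first returns after 3 out-shuffles.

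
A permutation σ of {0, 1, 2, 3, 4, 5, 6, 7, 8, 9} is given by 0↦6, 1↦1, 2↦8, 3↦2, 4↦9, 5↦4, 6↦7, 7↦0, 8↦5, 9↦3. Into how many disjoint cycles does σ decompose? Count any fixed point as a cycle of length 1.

Cycle decomposition: (0 6 7) (1) (2 8 5 4 9 3).
3 cycles.

3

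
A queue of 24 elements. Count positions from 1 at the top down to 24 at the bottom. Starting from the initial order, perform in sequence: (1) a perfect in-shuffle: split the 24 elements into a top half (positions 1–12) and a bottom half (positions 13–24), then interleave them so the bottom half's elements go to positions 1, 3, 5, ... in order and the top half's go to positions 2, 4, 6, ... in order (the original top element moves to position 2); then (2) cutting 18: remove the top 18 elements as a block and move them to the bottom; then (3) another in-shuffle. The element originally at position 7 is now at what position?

Track the element from position 7 forward through each operation:
  after op 1 (in-shuffle): 7 → 14
  after op 2 (cut 18): 14 → 20
  after op 3 (in-shuffle): 20 → 15

15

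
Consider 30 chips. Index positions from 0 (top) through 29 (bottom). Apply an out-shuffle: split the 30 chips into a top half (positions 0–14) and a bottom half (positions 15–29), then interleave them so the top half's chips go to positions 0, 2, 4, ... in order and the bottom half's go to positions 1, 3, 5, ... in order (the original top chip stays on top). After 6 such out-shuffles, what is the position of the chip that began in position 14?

26

Track the chip's position through each out-shuffle:
14 → 28 → 27 → 25 → 21 → 13 → 26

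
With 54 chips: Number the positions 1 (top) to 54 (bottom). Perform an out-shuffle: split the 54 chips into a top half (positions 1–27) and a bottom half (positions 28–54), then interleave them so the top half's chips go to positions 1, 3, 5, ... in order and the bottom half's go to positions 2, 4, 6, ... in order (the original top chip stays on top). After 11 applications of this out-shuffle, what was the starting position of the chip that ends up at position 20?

Work backwards from position 20, undoing one out-shuffle at a time:
20 ← 37 ← 19 ← 10 ← 32 ← 43 ← 22 ← 38 ← 46 ← 50 ← 52 ← 53
So the chip now at position 20 started at position 53.

53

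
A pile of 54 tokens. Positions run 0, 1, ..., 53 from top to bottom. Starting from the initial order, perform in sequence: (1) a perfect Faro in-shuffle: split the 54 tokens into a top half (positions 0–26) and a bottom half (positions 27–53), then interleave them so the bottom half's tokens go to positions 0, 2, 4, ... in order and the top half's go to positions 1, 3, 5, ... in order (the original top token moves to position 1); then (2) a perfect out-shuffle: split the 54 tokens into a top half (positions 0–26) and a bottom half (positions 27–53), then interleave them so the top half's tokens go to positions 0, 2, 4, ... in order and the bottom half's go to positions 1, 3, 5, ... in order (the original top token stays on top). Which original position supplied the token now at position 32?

35

Undo the operations in reverse order, starting from position 32:
  undo op 2 (out-shuffle, from top half): 32 ← 16
  undo op 1 (in-shuffle, from bottom half): 16 ← 35
So the token at position 32 came from original position 35.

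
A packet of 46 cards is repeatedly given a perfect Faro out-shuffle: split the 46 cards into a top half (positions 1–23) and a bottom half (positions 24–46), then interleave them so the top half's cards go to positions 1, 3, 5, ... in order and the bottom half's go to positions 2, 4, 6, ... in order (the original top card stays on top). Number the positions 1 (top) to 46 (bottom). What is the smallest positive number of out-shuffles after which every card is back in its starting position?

The out-shuffle permutes the 46 positions with cycle lengths [1, 1, 2, 4, 4, 4, 6, 12, 12].
Every card is home exactly when every cycle has completed a whole number of laps, i.e. after lcm(1, 2, 4, 6, 12) = 12 out-shuffles.

12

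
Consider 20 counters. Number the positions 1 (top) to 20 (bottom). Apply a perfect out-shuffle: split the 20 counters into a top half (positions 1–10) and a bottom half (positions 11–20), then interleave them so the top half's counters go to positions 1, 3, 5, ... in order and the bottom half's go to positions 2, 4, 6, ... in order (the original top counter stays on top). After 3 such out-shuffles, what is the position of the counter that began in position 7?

11

Track the counter's position through each out-shuffle:
7 → 13 → 6 → 11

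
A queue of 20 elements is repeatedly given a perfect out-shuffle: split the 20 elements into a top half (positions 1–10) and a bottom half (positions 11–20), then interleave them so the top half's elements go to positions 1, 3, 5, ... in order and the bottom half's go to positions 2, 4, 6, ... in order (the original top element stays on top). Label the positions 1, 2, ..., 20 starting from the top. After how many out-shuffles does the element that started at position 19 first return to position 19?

18

Follow position 19 under repeated out-shuffles:
19 → 18 → 16 → 12 → 4 → 7 → 13 → 6 → 11 → 2 → 3 → 5 → 9 → 17 → 14 → 8 → 15 → 10 → 19
It first returns after 18 out-shuffles.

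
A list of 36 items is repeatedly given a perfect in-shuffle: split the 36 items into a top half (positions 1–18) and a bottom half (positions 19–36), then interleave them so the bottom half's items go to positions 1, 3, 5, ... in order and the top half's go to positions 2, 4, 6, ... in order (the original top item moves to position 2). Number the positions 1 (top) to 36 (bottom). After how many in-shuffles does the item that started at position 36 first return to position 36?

36

Follow position 36 under repeated in-shuffles:
36 → 35 → 33 → 29 → 21 → 5 → 10 → 20 → ... → 36 (length 36)
It first returns after 36 in-shuffles.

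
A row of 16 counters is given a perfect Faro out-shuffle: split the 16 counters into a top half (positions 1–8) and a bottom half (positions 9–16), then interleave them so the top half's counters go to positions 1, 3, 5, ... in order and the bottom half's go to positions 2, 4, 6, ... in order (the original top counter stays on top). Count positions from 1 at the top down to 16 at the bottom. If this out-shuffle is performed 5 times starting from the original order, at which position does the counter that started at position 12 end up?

8

Track the counter's position through each out-shuffle:
12 → 8 → 15 → 14 → 12 → 8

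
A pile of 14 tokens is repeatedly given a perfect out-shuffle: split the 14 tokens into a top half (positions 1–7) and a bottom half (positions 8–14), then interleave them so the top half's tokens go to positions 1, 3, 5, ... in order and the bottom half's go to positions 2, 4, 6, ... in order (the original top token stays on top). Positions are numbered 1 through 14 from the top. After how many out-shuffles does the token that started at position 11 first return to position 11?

12

Follow position 11 under repeated out-shuffles:
11 → 8 → 2 → 3 → 5 → 9 → 4 → 7 → 13 → 12 → 10 → 6 → 11
It first returns after 12 out-shuffles.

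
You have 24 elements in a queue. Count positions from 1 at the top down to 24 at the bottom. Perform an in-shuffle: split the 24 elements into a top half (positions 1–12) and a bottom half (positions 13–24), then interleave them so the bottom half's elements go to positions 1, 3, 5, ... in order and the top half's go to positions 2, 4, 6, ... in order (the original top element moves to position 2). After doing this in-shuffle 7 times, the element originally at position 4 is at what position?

Track the element's position through each in-shuffle:
4 → 8 → 16 → 7 → 14 → 3 → 6 → 12

12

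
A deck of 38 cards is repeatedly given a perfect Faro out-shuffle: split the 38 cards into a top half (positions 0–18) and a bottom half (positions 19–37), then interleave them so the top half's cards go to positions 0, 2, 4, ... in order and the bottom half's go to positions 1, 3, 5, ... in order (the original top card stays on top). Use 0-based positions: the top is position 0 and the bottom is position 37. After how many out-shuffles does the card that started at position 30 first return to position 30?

Follow position 30 under repeated out-shuffles:
30 → 23 → 9 → 18 → 36 → 35 → 33 → 29 → ... → 30 (length 36)
It first returns after 36 out-shuffles.

36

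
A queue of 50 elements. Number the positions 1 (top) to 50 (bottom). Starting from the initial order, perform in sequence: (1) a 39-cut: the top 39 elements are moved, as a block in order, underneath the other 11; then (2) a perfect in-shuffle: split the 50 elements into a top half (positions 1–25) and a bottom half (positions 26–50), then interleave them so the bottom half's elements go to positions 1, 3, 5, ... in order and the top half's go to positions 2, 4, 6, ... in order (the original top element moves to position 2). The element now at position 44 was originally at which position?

11

Undo the operations in reverse order, starting from position 44:
  undo op 2 (in-shuffle, from top half): 44 ← 22
  undo op 1 (cut 39): 22 ← 11
So the element at position 44 came from original position 11.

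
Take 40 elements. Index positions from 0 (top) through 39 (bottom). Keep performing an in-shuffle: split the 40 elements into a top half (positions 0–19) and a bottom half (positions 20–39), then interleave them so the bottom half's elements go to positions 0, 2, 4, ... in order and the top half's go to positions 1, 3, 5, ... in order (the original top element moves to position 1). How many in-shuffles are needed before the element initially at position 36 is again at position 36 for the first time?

Follow position 36 under repeated in-shuffles:
36 → 32 → 24 → 8 → 17 → 35 → 30 → 20 → 0 → 1 → 3 → 7 → 15 → 31 → 22 → 4 → 9 → 19 → 39 → 38 → 36
It first returns after 20 in-shuffles.

20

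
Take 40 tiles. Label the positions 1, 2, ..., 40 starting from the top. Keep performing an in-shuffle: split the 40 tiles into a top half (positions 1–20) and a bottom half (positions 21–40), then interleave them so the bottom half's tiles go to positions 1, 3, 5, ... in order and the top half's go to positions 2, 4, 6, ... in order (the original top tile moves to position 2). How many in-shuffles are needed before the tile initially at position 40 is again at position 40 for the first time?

Follow position 40 under repeated in-shuffles:
40 → 39 → 37 → 33 → 25 → 9 → 18 → 36 → 31 → 21 → 1 → 2 → 4 → 8 → 16 → 32 → 23 → 5 → 10 → 20 → 40
It first returns after 20 in-shuffles.

20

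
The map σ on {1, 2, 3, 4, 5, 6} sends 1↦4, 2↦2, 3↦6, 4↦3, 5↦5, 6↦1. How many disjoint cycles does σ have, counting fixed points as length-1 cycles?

3

Cycle decomposition: (1 4 3 6) (2) (5).
3 cycles.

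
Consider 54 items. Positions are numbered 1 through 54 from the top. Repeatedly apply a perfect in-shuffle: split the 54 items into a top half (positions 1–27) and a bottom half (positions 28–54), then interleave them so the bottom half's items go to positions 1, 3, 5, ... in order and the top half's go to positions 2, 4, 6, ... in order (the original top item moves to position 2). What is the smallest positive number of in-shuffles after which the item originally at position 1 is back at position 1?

Follow position 1 under repeated in-shuffles:
1 → 2 → 4 → 8 → 16 → 32 → 9 → 18 → 36 → 17 → 34 → 13 → 26 → 52 → 49 → 43 → 31 → 7 → 14 → 28 → 1
It first returns after 20 in-shuffles.

20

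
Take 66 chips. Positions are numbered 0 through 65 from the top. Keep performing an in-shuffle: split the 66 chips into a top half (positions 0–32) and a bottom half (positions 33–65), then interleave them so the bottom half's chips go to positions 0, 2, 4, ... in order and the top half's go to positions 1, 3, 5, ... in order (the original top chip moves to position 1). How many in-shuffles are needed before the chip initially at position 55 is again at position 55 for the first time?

Follow position 55 under repeated in-shuffles:
55 → 44 → 22 → 45 → 24 → 49 → 32 → 65 → ... → 55 (length 66)
It first returns after 66 in-shuffles.

66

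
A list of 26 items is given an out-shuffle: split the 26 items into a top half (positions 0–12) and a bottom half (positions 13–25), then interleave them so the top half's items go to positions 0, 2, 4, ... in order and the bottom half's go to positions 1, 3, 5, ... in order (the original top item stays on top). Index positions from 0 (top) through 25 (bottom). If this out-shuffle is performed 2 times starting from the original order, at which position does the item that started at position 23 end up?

Track the item's position through each out-shuffle:
23 → 21 → 17

17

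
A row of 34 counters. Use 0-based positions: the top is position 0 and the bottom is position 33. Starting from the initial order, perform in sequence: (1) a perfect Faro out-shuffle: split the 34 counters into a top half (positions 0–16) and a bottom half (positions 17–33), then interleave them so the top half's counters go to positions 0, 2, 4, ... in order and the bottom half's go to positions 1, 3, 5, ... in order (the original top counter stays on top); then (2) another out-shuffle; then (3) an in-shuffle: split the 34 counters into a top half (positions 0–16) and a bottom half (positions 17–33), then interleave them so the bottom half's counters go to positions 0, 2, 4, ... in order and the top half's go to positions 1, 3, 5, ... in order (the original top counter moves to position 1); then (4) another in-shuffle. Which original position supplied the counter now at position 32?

4

Undo the operations in reverse order, starting from position 32:
  undo op 4 (in-shuffle, from bottom half): 32 ← 33
  undo op 3 (in-shuffle, from top half): 33 ← 16
  undo op 2 (out-shuffle, from top half): 16 ← 8
  undo op 1 (out-shuffle, from top half): 8 ← 4
So the counter at position 32 came from original position 4.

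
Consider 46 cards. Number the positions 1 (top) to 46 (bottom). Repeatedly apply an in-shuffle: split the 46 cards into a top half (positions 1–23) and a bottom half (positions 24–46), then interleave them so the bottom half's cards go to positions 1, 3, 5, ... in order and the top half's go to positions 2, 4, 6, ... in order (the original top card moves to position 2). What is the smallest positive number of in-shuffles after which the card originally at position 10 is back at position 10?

23

Follow position 10 under repeated in-shuffles:
10 → 20 → 40 → 33 → 19 → 38 → 29 → 11 → ... → 10 (length 23)
It first returns after 23 in-shuffles.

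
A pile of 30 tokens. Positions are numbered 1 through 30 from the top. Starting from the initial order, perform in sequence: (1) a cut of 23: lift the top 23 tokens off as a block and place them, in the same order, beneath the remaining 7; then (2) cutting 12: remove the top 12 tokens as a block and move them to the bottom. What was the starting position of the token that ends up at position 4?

9

Undo the operations in reverse order, starting from position 4:
  undo op 2 (cut 12): 4 ← 16
  undo op 1 (cut 23): 16 ← 9
So the token at position 4 came from original position 9.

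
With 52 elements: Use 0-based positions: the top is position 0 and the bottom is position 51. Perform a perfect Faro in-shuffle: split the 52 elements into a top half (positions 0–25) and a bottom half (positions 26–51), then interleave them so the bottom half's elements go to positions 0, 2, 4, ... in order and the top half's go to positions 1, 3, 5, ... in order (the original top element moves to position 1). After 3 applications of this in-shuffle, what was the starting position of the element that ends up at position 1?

Work backwards from position 1, undoing one in-shuffle at a time:
1 ← 0 ← 26 ← 39
So the element now at position 1 started at position 39.

39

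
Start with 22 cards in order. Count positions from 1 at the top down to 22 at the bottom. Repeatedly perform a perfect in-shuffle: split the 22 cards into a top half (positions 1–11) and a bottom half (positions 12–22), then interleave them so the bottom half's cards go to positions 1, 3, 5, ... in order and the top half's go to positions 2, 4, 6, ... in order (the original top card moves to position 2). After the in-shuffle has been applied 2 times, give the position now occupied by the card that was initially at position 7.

5

Track the card's position through each in-shuffle:
7 → 14 → 5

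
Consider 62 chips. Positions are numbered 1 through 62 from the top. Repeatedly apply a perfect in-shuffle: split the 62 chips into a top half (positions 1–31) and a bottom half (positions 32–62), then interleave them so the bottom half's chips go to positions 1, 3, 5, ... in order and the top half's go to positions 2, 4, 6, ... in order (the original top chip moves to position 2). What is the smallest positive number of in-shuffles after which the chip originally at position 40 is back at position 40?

6

Follow position 40 under repeated in-shuffles:
40 → 17 → 34 → 5 → 10 → 20 → 40
It first returns after 6 in-shuffles.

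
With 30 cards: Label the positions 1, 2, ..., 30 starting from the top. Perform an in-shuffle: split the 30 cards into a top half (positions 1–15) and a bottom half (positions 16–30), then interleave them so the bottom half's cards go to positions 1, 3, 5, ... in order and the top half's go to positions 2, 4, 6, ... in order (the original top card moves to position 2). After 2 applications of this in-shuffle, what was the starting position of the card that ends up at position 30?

Work backwards from position 30, undoing one in-shuffle at a time:
30 ← 15 ← 23
So the card now at position 30 started at position 23.

23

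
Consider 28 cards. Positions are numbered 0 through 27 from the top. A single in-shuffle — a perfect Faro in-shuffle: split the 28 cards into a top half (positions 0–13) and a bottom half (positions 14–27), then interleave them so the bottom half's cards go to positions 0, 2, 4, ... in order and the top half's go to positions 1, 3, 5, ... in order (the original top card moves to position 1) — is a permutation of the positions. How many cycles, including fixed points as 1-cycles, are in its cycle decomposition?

1

Trace each unvisited position around until it returns:
(0 1 3 7 15 2 ... len 28)
1 cycle in total.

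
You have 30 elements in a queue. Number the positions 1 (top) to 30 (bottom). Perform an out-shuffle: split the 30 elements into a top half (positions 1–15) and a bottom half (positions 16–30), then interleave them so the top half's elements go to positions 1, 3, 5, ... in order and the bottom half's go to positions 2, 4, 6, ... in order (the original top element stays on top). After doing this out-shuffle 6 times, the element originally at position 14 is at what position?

Track the element's position through each out-shuffle:
14 → 27 → 24 → 18 → 6 → 11 → 21

21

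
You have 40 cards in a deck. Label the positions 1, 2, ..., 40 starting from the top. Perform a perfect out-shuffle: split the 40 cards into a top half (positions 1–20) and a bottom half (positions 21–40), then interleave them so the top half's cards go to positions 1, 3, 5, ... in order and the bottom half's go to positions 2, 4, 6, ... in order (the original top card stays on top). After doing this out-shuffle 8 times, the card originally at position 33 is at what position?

Track the card's position through each out-shuffle:
33 → 26 → 12 → 23 → 6 → 11 → 21 → 2 → 3

3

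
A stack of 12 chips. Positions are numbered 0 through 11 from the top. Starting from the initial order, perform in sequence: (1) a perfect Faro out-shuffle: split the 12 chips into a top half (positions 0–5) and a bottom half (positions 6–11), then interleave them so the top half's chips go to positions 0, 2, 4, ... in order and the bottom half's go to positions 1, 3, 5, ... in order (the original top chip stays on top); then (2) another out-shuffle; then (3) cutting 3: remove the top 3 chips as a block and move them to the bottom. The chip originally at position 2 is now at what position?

Track the chip from position 2 forward through each operation:
  after op 1 (out-shuffle): 2 → 4
  after op 2 (out-shuffle): 4 → 8
  after op 3 (cut 3): 8 → 5

5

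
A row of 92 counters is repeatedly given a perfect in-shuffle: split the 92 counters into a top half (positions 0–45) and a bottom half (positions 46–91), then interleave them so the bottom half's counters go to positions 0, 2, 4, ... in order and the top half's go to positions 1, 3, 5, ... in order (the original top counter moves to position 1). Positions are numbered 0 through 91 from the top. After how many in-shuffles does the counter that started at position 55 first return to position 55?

10

Follow position 55 under repeated in-shuffles:
55 → 18 → 37 → 75 → 58 → 24 → 49 → 6 → 13 → 27 → 55
It first returns after 10 in-shuffles.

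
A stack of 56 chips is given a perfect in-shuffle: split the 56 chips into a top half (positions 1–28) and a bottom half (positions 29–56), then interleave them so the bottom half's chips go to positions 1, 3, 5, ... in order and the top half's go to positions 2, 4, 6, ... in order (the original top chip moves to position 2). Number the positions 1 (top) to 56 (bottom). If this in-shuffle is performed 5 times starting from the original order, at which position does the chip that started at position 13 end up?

Track the chip's position through each in-shuffle:
13 → 26 → 52 → 47 → 37 → 17

17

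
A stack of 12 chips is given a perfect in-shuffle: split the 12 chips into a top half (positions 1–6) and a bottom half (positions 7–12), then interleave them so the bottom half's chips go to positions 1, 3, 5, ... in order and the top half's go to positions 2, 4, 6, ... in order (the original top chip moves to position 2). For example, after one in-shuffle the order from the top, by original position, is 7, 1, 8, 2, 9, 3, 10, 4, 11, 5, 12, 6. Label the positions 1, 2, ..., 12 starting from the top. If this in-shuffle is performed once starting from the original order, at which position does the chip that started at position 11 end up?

9

Track the chip's position through each in-shuffle:
11 → 9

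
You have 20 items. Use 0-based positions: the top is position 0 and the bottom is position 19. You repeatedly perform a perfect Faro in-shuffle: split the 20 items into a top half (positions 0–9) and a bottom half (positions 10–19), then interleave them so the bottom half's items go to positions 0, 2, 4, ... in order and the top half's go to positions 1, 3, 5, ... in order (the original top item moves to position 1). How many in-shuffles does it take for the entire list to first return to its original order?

The in-shuffle permutes the 20 positions with cycle lengths [2, 3, 3, 6, 6].
Every item is home exactly when every cycle has completed a whole number of laps, i.e. after lcm(2, 3, 6) = 6 in-shuffles.

6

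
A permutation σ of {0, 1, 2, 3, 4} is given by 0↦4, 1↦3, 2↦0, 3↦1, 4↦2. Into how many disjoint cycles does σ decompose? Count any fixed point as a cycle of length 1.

2

Cycle decomposition: (0 4 2) (1 3).
2 cycles.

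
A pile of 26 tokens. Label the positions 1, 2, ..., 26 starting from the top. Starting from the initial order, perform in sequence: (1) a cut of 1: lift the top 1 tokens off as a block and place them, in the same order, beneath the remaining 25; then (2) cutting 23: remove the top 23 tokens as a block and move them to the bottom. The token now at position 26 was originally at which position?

24

Undo the operations in reverse order, starting from position 26:
  undo op 2 (cut 23): 26 ← 23
  undo op 1 (cut 1): 23 ← 24
So the token at position 26 came from original position 24.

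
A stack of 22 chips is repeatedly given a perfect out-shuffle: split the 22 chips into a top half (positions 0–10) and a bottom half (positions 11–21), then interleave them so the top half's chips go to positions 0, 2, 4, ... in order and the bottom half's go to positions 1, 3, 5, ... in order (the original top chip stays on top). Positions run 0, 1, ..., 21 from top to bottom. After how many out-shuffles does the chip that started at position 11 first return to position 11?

Follow position 11 under repeated out-shuffles:
11 → 1 → 2 → 4 → 8 → 16 → 11
It first returns after 6 out-shuffles.

6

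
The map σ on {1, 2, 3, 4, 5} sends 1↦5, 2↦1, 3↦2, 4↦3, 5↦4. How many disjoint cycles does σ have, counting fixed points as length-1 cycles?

1

Cycle decomposition: (1 5 4 3 2).
1 cycle.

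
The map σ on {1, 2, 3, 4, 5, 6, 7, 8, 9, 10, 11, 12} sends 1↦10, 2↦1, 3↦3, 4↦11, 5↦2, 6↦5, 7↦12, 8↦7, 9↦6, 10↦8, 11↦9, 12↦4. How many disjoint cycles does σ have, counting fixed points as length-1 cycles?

2

Cycle decomposition: (1 10 8 7 12 4 11 9 6 5 2) (3).
2 cycles.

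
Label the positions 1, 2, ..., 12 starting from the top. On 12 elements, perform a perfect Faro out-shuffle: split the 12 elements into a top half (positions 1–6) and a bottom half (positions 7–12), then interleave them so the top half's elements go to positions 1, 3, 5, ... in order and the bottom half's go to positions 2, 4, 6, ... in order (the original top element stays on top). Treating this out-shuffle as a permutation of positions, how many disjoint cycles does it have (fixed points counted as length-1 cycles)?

Trace each unvisited position around until it returns:
(1) (2 3 5 9 6 11 10 8 4 7) (12)
3 cycles in total.

3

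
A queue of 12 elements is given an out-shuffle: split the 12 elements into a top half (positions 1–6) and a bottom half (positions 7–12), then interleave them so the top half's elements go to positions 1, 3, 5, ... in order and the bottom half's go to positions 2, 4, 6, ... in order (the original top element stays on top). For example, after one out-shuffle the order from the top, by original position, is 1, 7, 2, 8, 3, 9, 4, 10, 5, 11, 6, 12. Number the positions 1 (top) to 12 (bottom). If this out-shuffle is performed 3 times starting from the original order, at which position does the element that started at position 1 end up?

Position 1 is a fixed point of every out-shuffle, so the element never moves.

1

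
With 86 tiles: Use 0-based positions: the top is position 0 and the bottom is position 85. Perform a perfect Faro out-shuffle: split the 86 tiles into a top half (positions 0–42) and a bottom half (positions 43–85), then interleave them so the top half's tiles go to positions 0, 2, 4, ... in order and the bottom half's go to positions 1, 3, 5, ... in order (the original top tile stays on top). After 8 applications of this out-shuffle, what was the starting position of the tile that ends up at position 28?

28

Work backwards from position 28, undoing one out-shuffle at a time:
28 ← 14 ← 7 ← 46 ← 23 ← 54 ← 27 ← 56 ← 28
So the tile now at position 28 started at position 28.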